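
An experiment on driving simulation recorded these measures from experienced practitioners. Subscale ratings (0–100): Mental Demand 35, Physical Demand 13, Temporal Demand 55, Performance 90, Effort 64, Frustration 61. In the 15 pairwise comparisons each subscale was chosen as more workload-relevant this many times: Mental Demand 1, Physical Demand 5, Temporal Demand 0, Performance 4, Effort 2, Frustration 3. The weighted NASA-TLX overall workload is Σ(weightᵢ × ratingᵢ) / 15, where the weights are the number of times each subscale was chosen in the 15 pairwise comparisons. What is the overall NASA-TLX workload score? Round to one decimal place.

51.4

The tallies are the weights (they sum to 15).
Weighted sum = 1·35 + 5·13 + 0·55 + 4·90 + 2·64 + 3·61
            = 35 + 65 + 0 + 360 + 128 + 183 = 771.
Overall workload = 771 / 15 = 51.4000 ≈ 51.4.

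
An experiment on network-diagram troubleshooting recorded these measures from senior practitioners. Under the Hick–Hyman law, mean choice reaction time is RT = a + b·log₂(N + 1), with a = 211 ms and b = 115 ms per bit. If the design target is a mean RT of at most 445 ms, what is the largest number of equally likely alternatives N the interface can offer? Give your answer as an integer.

Set 211 + 115·log₂(N + 1) ≤ 445.
log₂(N + 1) ≤ (445 − 211) / 115 = 2.0348.
N + 1 ≤ 2^2.0348 = 4.0977.
N ≤ 3.0977, so the largest integer N is 3.

3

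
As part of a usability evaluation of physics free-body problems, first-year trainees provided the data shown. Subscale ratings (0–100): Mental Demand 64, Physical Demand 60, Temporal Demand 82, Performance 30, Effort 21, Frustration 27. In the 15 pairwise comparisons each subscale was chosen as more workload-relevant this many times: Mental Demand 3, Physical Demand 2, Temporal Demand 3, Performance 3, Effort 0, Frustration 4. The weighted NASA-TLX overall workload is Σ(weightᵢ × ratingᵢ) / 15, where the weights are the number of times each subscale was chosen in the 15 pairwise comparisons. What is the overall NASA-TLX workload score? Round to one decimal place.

The tallies are the weights (they sum to 15).
Weighted sum = 3·64 + 2·60 + 3·82 + 3·30 + 0·21 + 4·27
            = 192 + 120 + 246 + 90 + 0 + 108 = 756.
Overall workload = 756 / 15 = 50.4000 ≈ 50.4.

50.4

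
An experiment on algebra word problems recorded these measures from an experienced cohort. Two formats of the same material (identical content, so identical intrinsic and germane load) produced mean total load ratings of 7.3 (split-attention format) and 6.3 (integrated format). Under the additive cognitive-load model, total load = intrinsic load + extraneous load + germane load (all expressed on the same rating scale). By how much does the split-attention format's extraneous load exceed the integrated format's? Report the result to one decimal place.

Intrinsic and germane load are equal across formats, so the difference in total load equals the difference in extraneous load.
Extraneous-load difference = 7.3 − 6.3 = 1.0.

1.0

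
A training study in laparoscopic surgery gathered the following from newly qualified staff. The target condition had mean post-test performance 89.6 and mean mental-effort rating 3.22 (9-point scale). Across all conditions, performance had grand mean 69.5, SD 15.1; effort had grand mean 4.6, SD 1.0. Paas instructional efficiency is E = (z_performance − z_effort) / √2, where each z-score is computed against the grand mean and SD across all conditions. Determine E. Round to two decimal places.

z_performance = (89.6 − 69.5) / 15.1 = 20.1000 / 15.1 = 1.3311.
z_effort = (3.22 − 4.6) / 1.0 = -1.3800 / 1.0 = -1.3800.
z_P − z_E = 1.3311 − (-1.3800) = 2.7111.
E = 2.7111 / √2 = 2.7111 / 1.41421 = 1.9170 ≈ 1.92.

1.92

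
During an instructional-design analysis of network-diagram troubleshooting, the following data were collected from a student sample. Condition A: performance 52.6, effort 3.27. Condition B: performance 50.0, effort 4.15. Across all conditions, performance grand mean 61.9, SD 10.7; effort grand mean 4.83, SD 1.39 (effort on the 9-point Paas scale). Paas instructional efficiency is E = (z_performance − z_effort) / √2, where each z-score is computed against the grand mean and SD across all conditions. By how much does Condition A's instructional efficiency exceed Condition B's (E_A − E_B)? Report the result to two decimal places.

Condition A: z_P = (52.6 − 61.9)/10.7 = -0.8692; z_E = (3.27 − 4.83)/1.39 = -1.1223; E_A = (-0.8692 − (-1.1223))/√2 = 0.1790.
Condition B: z_P = (50.0 − 61.9)/10.7 = -1.1121; z_E = (4.15 − 4.83)/1.39 = -0.4892; E_B = (-1.1121 − (-0.4892))/√2 = -0.4405.
E_A − E_B = 0.1790 − (-0.4405) = 0.6195 ≈ 0.62.

0.62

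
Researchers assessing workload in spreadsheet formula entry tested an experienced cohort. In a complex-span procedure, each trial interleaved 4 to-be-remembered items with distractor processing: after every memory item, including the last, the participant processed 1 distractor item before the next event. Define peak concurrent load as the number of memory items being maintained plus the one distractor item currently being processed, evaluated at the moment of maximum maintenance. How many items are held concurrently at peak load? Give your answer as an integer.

5

Maintenance is greatest during the distractor(s) after memory item 4: all 4 memory items are being held.
One distractor item is concurrently being processed.
Peak concurrent load = 4 + 1 = 5 items.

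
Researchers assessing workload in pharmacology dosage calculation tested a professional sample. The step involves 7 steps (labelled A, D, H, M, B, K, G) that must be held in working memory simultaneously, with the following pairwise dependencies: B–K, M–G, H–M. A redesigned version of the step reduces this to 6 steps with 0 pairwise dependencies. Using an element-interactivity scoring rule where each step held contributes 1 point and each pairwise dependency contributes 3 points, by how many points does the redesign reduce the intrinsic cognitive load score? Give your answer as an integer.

10

Original: 7 × 1 + 3 × 3 = 7 + 9 = 16.
Redesigned: 6 × 1 + 0 × 3 = 6 + 0 = 6.
Reduction = 16 − 6 = 10.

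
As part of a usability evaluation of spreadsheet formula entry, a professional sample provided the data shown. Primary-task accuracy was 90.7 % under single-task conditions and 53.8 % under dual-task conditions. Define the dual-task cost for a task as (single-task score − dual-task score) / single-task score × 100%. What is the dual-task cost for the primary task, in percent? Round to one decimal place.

Cost = (90.7 − 53.8) / 90.7 × 100%
     = 36.9000 / 90.7 × 100% = 40.6836%.
≈ 40.7%.

40.7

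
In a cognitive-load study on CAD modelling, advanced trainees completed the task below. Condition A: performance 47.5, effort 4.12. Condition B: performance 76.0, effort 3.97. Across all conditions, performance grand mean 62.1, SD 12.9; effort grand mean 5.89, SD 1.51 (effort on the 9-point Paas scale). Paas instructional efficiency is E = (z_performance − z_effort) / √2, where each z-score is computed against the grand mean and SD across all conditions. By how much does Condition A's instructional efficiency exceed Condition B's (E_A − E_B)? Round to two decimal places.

-1.63

Condition A: z_P = (47.5 − 62.1)/12.9 = -1.1318; z_E = (4.12 − 5.89)/1.51 = -1.1722; E_A = (-1.1318 − (-1.1722))/√2 = 0.0286.
Condition B: z_P = (76.0 − 62.1)/12.9 = 1.0775; z_E = (3.97 − 5.89)/1.51 = -1.2715; E_B = (1.0775 − (-1.2715))/√2 = 1.6610.
E_A − E_B = 0.0286 − 1.6610 = -1.6324 ≈ -1.63.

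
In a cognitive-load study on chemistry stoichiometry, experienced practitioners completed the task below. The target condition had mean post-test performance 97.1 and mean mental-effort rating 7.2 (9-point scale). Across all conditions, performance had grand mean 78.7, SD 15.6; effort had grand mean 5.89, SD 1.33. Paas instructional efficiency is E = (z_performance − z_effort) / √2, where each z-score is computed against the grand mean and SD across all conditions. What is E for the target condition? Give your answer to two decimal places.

z_performance = (97.1 − 78.7) / 15.6 = 18.4000 / 15.6 = 1.1795.
z_effort = (7.2 − 5.89) / 1.33 = 1.3100 / 1.33 = 0.9850.
z_P − z_E = 1.1795 − 0.9850 = 0.1945.
E = 0.1945 / √2 = 0.1945 / 1.41421 = 0.1375 ≈ 0.14.

0.14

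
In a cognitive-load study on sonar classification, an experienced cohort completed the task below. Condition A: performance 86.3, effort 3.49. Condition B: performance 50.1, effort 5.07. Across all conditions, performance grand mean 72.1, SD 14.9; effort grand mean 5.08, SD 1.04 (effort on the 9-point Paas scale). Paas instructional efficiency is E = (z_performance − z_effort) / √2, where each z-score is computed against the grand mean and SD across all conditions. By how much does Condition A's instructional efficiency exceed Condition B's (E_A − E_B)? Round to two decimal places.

2.79

Condition A: z_P = (86.3 − 72.1)/14.9 = 0.9530; z_E = (3.49 − 5.08)/1.04 = -1.5288; E_A = (0.9530 − (-1.5288))/√2 = 1.7549.
Condition B: z_P = (50.1 − 72.1)/14.9 = -1.4765; z_E = (5.07 − 5.08)/1.04 = -0.0096; E_B = (-1.4765 − (-0.0096))/√2 = -1.0373.
E_A − E_B = 1.7549 − (-1.0373) = 2.7922 ≈ 2.79.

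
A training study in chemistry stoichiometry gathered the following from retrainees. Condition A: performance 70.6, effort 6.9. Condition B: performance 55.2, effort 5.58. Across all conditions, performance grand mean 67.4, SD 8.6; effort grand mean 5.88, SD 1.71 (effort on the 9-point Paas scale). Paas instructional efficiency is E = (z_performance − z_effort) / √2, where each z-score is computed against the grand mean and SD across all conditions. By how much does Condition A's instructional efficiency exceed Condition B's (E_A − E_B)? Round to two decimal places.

0.72

Condition A: z_P = (70.6 − 67.4)/8.6 = 0.3721; z_E = (6.9 − 5.88)/1.71 = 0.5965; E_A = (0.3721 − 0.5965)/√2 = -0.1587.
Condition B: z_P = (55.2 − 67.4)/8.6 = -1.4186; z_E = (5.58 − 5.88)/1.71 = -0.1754; E_B = (-1.4186 − (-0.1754))/√2 = -0.8791.
E_A − E_B = -0.1587 − (-0.8791) = 0.7204 ≈ 0.72.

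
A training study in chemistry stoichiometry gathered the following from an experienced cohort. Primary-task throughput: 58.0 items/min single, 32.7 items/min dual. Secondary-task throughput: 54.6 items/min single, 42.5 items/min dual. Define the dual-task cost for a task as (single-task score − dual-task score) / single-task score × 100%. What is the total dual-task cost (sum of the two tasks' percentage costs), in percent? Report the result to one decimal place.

65.8

Primary cost = (58.0 − 32.7) / 58.0 × 100% = 43.6207%.
Secondary cost = (54.6 − 42.5) / 54.6 × 100% = 22.1612%.
Total = 43.6207% + 22.1612% = 65.7819% ≈ 65.8%.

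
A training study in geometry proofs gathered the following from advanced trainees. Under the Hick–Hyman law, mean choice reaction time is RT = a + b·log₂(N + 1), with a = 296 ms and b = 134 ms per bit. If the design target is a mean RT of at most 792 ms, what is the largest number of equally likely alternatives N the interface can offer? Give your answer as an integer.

12

Set 296 + 134·log₂(N + 1) ≤ 792.
log₂(N + 1) ≤ (792 − 296) / 134 = 3.7015.
N + 1 ≤ 2^3.7015 = 13.0096.
N ≤ 12.0096, so the largest integer N is 12.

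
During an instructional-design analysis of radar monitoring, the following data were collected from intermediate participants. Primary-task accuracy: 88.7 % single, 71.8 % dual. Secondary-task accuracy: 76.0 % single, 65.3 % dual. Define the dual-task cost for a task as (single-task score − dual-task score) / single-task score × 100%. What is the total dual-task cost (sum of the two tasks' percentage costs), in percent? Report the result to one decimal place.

Primary cost = (88.7 − 71.8) / 88.7 × 100% = 19.0530%.
Secondary cost = (76.0 − 65.3) / 76.0 × 100% = 14.0789%.
Total = 19.0530% + 14.0789% = 33.1319% ≈ 33.1%.

33.1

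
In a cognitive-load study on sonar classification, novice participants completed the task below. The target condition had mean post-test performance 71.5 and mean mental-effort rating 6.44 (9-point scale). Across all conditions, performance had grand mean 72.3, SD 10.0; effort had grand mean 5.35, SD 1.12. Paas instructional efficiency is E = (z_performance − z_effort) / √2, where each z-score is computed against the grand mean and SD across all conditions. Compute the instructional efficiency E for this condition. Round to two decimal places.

-0.74

z_performance = (71.5 − 72.3) / 10.0 = -0.8000 / 10.0 = -0.0800.
z_effort = (6.44 − 5.35) / 1.12 = 1.0900 / 1.12 = 0.9732.
z_P − z_E = -0.0800 − 0.9732 = -1.0532.
E = -1.0532 / √2 = -1.0532 / 1.41421 = -0.7447 ≈ -0.74.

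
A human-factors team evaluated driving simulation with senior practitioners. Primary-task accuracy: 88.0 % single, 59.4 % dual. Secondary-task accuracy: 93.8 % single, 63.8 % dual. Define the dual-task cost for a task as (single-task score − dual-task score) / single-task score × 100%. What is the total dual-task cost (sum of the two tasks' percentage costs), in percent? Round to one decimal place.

64.5

Primary cost = (88.0 − 59.4) / 88.0 × 100% = 32.5000%.
Secondary cost = (93.8 − 63.8) / 93.8 × 100% = 31.9829%.
Total = 32.5000% + 31.9829% = 64.4829% ≈ 64.5%.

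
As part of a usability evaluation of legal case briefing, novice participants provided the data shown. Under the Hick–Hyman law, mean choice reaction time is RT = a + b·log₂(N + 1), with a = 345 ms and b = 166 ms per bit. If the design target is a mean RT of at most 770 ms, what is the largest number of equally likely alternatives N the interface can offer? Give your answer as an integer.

Set 345 + 166·log₂(N + 1) ≤ 770.
log₂(N + 1) ≤ (770 − 345) / 166 = 2.5602.
N + 1 ≤ 2^2.5602 = 5.8979.
N ≤ 4.8979, so the largest integer N is 4.

4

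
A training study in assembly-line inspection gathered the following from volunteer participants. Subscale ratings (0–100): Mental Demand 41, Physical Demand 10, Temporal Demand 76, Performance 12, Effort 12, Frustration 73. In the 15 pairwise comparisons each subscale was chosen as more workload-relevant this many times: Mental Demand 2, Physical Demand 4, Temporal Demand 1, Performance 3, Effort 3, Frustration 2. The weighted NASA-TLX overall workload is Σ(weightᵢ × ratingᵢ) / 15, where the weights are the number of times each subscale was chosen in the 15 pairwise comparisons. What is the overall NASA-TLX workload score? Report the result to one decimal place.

The tallies are the weights (they sum to 15).
Weighted sum = 2·41 + 4·10 + 1·76 + 3·12 + 3·12 + 2·73
            = 82 + 40 + 76 + 36 + 36 + 146 = 416.
Overall workload = 416 / 15 = 27.7333 ≈ 27.7.

27.7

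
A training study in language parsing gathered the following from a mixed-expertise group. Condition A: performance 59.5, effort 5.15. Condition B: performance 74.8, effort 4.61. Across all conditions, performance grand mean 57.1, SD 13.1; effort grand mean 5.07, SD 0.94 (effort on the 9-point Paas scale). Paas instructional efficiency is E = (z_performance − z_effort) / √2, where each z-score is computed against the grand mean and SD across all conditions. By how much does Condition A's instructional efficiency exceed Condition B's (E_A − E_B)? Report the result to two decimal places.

Condition A: z_P = (59.5 − 57.1)/13.1 = 0.1832; z_E = (5.15 − 5.07)/0.94 = 0.0851; E_A = (0.1832 − 0.0851)/√2 = 0.0694.
Condition B: z_P = (74.8 − 57.1)/13.1 = 1.3511; z_E = (4.61 − 5.07)/0.94 = -0.4894; E_B = (1.3511 − (-0.4894))/√2 = 1.3014.
E_A − E_B = 0.0694 − 1.3014 = -1.2320 ≈ -1.23.

-1.23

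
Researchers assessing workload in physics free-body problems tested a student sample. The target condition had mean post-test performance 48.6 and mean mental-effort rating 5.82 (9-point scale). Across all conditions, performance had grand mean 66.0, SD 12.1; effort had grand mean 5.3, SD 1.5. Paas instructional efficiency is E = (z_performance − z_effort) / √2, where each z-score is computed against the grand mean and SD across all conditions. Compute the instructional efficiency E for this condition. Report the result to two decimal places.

z_performance = (48.6 − 66.0) / 12.1 = -17.4000 / 12.1 = -1.4380.
z_effort = (5.82 − 5.3) / 1.5 = 0.5200 / 1.5 = 0.3467.
z_P − z_E = -1.4380 − 0.3467 = -1.7847.
E = -1.7847 / √2 = -1.7847 / 1.41421 = -1.2620 ≈ -1.26.

-1.26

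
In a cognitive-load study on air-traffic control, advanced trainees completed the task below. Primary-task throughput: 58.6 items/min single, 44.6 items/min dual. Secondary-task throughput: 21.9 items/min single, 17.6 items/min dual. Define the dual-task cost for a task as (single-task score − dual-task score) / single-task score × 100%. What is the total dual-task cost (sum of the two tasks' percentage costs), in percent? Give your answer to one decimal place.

43.5

Primary cost = (58.6 − 44.6) / 58.6 × 100% = 23.8908%.
Secondary cost = (21.9 − 17.6) / 21.9 × 100% = 19.6347%.
Total = 23.8908% + 19.6347% = 43.5255% ≈ 43.5%.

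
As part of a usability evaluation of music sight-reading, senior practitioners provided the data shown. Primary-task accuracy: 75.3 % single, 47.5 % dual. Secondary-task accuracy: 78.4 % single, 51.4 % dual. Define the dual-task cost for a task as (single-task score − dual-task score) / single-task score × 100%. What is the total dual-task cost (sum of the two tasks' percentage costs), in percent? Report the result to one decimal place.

Primary cost = (75.3 − 47.5) / 75.3 × 100% = 36.9190%.
Secondary cost = (78.4 − 51.4) / 78.4 × 100% = 34.4388%.
Total = 36.9190% + 34.4388% = 71.3578% ≈ 71.4%.

71.4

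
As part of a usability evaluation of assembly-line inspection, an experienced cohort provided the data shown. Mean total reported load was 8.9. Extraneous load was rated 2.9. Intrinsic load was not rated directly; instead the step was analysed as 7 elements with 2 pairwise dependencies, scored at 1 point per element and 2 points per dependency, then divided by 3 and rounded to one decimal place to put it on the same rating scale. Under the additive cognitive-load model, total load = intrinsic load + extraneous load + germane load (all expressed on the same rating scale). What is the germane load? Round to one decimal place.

2.3

Intrinsic (element-interactivity): (7 × 1 + 2 × 2) / 3 = 11 / 3 = 3.6667 → 3.7.
germane load = total − intrinsic − extraneous
             = 8.9 − 3.7 − 2.9 = 2.3.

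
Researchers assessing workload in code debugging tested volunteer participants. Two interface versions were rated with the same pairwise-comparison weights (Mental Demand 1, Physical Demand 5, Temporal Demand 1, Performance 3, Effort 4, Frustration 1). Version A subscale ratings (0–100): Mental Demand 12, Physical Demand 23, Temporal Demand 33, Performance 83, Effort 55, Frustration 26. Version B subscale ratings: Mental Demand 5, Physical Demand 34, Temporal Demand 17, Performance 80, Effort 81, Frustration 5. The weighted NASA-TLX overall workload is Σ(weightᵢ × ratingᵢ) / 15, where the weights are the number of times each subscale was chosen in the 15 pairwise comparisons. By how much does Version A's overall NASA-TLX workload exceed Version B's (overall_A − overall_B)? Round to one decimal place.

Version A weighted sum = 1·12 + 5·23 + 1·33 + 3·83 + 4·55 + 1·26 = 12 + 115 + 33 + 249 + 220 + 26 = 655; overall_A = 655/15 = 43.6667.
Version B weighted sum = 1·5 + 5·34 + 1·17 + 3·80 + 4·81 + 1·5 = 5 + 170 + 17 + 240 + 324 + 5 = 761; overall_B = 761/15 = 50.7333.
Difference = 43.6667 − 50.7333 = -7.0666 ≈ -7.1.

-7.1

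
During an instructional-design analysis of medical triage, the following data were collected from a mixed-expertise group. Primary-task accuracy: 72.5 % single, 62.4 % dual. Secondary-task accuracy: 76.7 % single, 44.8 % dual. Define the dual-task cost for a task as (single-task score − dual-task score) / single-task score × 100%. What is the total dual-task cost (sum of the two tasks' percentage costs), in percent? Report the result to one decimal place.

55.5

Primary cost = (72.5 − 62.4) / 72.5 × 100% = 13.9310%.
Secondary cost = (76.7 − 44.8) / 76.7 × 100% = 41.5906%.
Total = 13.9310% + 41.5906% = 55.5216% ≈ 55.5%.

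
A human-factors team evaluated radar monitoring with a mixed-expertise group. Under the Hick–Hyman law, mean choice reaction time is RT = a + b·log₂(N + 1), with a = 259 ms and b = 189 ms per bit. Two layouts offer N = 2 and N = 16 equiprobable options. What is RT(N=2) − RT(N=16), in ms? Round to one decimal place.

RT(2) = 259 + 189·log₂(3) = 259 + 189·1.5850 = 558.5650 ms.
RT(16) = 259 + 189·log₂(17) = 259 + 189·4.0875 = 1031.5375 ms.
Difference = 558.5650 − 1031.5375 = -472.9725 ≈ -473.0 ms.

-473.0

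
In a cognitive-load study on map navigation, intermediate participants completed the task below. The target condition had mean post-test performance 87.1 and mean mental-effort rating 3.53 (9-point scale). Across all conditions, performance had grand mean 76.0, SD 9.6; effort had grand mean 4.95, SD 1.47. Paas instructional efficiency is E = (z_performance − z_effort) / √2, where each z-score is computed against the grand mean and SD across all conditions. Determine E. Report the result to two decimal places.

1.50

z_performance = (87.1 − 76.0) / 9.6 = 11.1000 / 9.6 = 1.1562.
z_effort = (3.53 − 4.95) / 1.47 = -1.4200 / 1.47 = -0.9660.
z_P − z_E = 1.1562 − (-0.9660) = 2.1222.
E = 2.1222 / √2 = 2.1222 / 1.41421 = 1.5006 ≈ 1.50.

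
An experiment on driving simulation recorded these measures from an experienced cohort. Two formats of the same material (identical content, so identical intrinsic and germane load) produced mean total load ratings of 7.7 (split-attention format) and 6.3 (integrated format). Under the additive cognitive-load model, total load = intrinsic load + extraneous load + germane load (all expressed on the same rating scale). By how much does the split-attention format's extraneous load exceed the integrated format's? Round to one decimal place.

1.4

Intrinsic and germane load are equal across formats, so the difference in total load equals the difference in extraneous load.
Extraneous-load difference = 7.7 − 6.3 = 1.4.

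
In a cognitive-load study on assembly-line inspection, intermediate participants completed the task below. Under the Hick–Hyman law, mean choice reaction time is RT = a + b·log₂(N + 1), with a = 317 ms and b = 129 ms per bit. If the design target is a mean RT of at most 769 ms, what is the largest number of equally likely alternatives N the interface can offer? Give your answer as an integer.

10

Set 317 + 129·log₂(N + 1) ≤ 769.
log₂(N + 1) ≤ (769 − 317) / 129 = 3.5039.
N + 1 ≤ 2^3.5039 = 11.3443.
N ≤ 10.3443, so the largest integer N is 10.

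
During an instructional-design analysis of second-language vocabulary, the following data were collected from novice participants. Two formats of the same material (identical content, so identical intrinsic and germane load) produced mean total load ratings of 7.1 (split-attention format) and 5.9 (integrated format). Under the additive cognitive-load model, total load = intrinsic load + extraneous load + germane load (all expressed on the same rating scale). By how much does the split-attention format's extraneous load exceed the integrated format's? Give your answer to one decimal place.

Intrinsic and germane load are equal across formats, so the difference in total load equals the difference in extraneous load.
Extraneous-load difference = 7.1 − 5.9 = 1.2.

1.2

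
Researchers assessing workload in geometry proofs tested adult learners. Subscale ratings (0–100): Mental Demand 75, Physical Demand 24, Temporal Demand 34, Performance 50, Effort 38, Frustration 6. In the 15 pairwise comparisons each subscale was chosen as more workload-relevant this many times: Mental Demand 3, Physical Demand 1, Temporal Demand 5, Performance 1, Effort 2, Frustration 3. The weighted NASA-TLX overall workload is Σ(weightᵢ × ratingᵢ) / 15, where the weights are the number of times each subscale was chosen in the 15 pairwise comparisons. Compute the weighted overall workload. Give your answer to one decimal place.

37.5

The tallies are the weights (they sum to 15).
Weighted sum = 3·75 + 1·24 + 5·34 + 1·50 + 2·38 + 3·6
            = 225 + 24 + 170 + 50 + 76 + 18 = 563.
Overall workload = 563 / 15 = 37.5333 ≈ 37.5.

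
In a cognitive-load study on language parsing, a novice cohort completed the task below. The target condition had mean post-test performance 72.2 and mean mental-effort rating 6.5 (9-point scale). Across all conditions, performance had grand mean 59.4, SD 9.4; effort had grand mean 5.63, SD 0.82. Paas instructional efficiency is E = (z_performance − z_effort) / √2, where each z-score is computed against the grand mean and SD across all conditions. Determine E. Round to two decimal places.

0.21

z_performance = (72.2 − 59.4) / 9.4 = 12.8000 / 9.4 = 1.3617.
z_effort = (6.5 − 5.63) / 0.82 = 0.8700 / 0.82 = 1.0610.
z_P − z_E = 1.3617 − 1.0610 = 0.3007.
E = 0.3007 / √2 = 0.3007 / 1.41421 = 0.2126 ≈ 0.21.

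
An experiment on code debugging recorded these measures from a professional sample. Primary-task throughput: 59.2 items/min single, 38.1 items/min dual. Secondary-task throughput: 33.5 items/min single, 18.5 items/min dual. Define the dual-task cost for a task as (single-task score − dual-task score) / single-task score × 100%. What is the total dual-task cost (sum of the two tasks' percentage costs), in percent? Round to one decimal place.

80.4

Primary cost = (59.2 − 38.1) / 59.2 × 100% = 35.6419%.
Secondary cost = (33.5 − 18.5) / 33.5 × 100% = 44.7761%.
Total = 35.6419% + 44.7761% = 80.4180% ≈ 80.4%.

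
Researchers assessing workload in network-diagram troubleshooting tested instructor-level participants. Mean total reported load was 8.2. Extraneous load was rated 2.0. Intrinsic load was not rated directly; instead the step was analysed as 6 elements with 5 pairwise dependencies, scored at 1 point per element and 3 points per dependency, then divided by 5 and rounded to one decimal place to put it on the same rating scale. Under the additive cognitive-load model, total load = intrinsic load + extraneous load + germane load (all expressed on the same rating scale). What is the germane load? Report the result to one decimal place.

Intrinsic (element-interactivity): (6 × 1 + 5 × 3) / 5 = 21 / 5 = 4.2000 → 4.2.
germane load = total − intrinsic − extraneous
             = 8.2 − 4.2 − 2.0 = 2.0.

2.0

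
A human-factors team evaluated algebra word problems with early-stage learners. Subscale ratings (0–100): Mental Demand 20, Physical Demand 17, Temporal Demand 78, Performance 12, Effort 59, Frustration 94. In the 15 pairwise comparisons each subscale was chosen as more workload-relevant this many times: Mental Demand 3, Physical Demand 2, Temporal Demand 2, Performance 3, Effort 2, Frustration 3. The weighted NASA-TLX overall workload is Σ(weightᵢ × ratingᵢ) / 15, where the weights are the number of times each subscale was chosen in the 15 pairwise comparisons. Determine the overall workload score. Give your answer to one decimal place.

45.7

The tallies are the weights (they sum to 15).
Weighted sum = 3·20 + 2·17 + 2·78 + 3·12 + 2·59 + 3·94
            = 60 + 34 + 156 + 36 + 118 + 282 = 686.
Overall workload = 686 / 15 = 45.7333 ≈ 45.7.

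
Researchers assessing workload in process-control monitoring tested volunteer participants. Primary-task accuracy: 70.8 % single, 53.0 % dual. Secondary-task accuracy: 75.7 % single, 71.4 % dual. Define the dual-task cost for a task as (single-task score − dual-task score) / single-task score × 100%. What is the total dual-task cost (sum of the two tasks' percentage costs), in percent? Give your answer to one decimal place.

Primary cost = (70.8 − 53.0) / 70.8 × 100% = 25.1412%.
Secondary cost = (75.7 − 71.4) / 75.7 × 100% = 5.6803%.
Total = 25.1412% + 5.6803% = 30.8215% ≈ 30.8%.

30.8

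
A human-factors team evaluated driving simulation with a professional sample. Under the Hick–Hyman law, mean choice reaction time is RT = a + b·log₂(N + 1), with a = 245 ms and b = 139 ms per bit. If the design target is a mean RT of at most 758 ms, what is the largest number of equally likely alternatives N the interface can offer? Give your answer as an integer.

Set 245 + 139·log₂(N + 1) ≤ 758.
log₂(N + 1) ≤ (758 − 245) / 139 = 3.6906.
N + 1 ≤ 2^3.6906 = 12.9116.
N ≤ 11.9116, so the largest integer N is 11.

11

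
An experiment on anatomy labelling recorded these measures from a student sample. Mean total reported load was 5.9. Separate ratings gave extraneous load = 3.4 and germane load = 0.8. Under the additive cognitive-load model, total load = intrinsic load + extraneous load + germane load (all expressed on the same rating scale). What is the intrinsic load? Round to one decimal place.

intrinsic load = total − extraneous − germane
             = 5.9 − 3.4 − 0.8 = 1.7.

1.7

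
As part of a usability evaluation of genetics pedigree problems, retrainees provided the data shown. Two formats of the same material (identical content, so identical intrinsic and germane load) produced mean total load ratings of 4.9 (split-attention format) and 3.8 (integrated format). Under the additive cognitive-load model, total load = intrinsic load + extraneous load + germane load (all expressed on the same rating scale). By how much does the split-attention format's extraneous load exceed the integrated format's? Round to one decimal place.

1.1

Intrinsic and germane load are equal across formats, so the difference in total load equals the difference in extraneous load.
Extraneous-load difference = 4.9 − 3.8 = 1.1.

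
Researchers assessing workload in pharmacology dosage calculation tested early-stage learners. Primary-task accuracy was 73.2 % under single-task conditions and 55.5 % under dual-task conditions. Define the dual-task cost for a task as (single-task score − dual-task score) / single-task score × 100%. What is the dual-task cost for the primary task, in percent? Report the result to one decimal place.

Cost = (73.2 − 55.5) / 73.2 × 100%
     = 17.7000 / 73.2 × 100% = 24.1803%.
≈ 24.2%.

24.2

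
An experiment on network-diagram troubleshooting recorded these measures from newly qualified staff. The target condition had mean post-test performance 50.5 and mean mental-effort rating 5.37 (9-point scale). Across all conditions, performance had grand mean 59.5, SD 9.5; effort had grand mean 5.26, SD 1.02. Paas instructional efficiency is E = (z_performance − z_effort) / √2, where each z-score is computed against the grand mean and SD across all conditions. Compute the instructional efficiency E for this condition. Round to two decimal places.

z_performance = (50.5 − 59.5) / 9.5 = -9.0000 / 9.5 = -0.9474.
z_effort = (5.37 − 5.26) / 1.02 = 0.1100 / 1.02 = 0.1078.
z_P − z_E = -0.9474 − 0.1078 = -1.0552.
E = -1.0552 / √2 = -1.0552 / 1.41421 = -0.7461 ≈ -0.75.

-0.75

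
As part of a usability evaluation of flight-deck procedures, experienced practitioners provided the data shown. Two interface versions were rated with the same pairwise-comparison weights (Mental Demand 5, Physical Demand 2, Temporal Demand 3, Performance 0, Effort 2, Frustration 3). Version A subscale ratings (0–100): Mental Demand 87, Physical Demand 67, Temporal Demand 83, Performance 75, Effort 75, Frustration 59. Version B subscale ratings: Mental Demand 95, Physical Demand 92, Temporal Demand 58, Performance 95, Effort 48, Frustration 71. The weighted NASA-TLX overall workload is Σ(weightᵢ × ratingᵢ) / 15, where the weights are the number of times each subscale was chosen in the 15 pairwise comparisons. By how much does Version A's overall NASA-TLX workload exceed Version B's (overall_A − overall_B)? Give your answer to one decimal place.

Version A weighted sum = 5·87 + 2·67 + 3·83 + 0·75 + 2·75 + 3·59 = 435 + 134 + 249 + 0 + 150 + 177 = 1145; overall_A = 1145/15 = 76.3333.
Version B weighted sum = 5·95 + 2·92 + 3·58 + 0·95 + 2·48 + 3·71 = 475 + 184 + 174 + 0 + 96 + 213 = 1142; overall_B = 1142/15 = 76.1333.
Difference = 76.3333 − 76.1333 = 0.2000 ≈ 0.2.

0.2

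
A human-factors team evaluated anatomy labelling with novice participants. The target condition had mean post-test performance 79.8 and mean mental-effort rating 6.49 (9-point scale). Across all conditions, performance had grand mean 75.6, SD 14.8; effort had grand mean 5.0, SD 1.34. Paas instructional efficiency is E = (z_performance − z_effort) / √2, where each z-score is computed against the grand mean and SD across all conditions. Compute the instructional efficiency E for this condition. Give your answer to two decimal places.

z_performance = (79.8 − 75.6) / 14.8 = 4.2000 / 14.8 = 0.2838.
z_effort = (6.49 − 5.0) / 1.34 = 1.4900 / 1.34 = 1.1119.
z_P − z_E = 0.2838 − 1.1119 = -0.8281.
E = -0.8281 / √2 = -0.8281 / 1.41421 = -0.5856 ≈ -0.59.

-0.59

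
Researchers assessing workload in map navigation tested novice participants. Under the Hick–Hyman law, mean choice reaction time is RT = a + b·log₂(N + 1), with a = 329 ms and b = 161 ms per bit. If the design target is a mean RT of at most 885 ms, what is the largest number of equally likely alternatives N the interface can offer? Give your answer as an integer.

9

Set 329 + 161·log₂(N + 1) ≤ 885.
log₂(N + 1) ≤ (885 − 329) / 161 = 3.4534.
N + 1 ≤ 2^3.4534 = 10.9541.
N ≤ 9.9541, so the largest integer N is 9.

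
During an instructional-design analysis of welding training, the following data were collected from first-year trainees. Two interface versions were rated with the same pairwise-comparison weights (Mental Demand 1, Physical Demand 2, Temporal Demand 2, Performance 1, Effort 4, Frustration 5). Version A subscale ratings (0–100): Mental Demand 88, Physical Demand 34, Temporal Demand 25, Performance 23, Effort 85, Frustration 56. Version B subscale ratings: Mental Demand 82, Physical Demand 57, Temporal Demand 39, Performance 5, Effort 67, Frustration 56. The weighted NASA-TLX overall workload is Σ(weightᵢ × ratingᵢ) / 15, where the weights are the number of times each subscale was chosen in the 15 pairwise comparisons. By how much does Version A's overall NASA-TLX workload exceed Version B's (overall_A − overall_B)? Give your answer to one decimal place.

Version A weighted sum = 1·88 + 2·34 + 2·25 + 1·23 + 4·85 + 5·56 = 88 + 68 + 50 + 23 + 340 + 280 = 849; overall_A = 849/15 = 56.6000.
Version B weighted sum = 1·82 + 2·57 + 2·39 + 1·5 + 4·67 + 5·56 = 82 + 114 + 78 + 5 + 268 + 280 = 827; overall_B = 827/15 = 55.1333.
Difference = 56.6000 − 55.1333 = 1.4667 ≈ 1.5.

1.5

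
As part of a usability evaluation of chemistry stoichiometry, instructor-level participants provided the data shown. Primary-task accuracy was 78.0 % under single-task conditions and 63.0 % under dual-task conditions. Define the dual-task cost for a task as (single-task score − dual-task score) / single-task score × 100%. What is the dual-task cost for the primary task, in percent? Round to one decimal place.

19.2

Cost = (78.0 − 63.0) / 78.0 × 100%
     = 15.0000 / 78.0 × 100% = 19.2308%.
≈ 19.2%.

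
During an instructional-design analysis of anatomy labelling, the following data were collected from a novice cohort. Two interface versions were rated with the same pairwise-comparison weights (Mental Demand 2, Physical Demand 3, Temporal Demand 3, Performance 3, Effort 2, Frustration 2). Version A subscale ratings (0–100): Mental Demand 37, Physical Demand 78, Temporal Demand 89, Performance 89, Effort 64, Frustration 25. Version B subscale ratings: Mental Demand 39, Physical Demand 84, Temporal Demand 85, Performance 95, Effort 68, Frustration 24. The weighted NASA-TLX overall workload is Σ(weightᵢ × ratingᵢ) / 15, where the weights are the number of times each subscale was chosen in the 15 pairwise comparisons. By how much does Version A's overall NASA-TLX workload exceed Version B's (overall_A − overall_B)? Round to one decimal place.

Version A weighted sum = 2·37 + 3·78 + 3·89 + 3·89 + 2·64 + 2·25 = 74 + 234 + 267 + 267 + 128 + 50 = 1020; overall_A = 1020/15 = 68.0000.
Version B weighted sum = 2·39 + 3·84 + 3·85 + 3·95 + 2·68 + 2·24 = 78 + 252 + 255 + 285 + 136 + 48 = 1054; overall_B = 1054/15 = 70.2667.
Difference = 68.0000 − 70.2667 = -2.2667 ≈ -2.3.

-2.3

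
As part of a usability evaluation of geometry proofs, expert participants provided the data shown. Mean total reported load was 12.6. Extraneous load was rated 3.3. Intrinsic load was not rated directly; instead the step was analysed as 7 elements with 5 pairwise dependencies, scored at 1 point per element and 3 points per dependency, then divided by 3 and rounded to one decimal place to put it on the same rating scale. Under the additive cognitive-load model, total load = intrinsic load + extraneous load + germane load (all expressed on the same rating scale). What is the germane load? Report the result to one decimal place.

Intrinsic (element-interactivity): (7 × 1 + 5 × 3) / 3 = 22 / 3 = 7.3333 → 7.3.
germane load = total − intrinsic − extraneous
             = 12.6 − 7.3 − 3.3 = 2.0.

2.0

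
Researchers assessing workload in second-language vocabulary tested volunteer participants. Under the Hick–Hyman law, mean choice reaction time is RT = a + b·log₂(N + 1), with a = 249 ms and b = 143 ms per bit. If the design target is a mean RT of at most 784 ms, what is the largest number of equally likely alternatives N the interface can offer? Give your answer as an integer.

12

Set 249 + 143·log₂(N + 1) ≤ 784.
log₂(N + 1) ≤ (784 − 249) / 143 = 3.7413.
N + 1 ≤ 2^3.7413 = 13.3735.
N ≤ 12.3735, so the largest integer N is 12.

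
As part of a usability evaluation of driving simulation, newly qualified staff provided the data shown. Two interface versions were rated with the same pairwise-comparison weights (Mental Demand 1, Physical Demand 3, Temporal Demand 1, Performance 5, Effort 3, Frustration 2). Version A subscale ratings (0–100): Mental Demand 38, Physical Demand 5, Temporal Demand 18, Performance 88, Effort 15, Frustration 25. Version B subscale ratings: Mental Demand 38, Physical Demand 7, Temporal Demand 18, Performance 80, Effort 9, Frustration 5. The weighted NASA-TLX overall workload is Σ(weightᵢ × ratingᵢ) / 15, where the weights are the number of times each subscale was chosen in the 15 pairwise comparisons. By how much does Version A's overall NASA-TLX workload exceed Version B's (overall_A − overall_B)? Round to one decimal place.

6.1

Version A weighted sum = 1·38 + 3·5 + 1·18 + 5·88 + 3·15 + 2·25 = 38 + 15 + 18 + 440 + 45 + 50 = 606; overall_A = 606/15 = 40.4000.
Version B weighted sum = 1·38 + 3·7 + 1·18 + 5·80 + 3·9 + 2·5 = 38 + 21 + 18 + 400 + 27 + 10 = 514; overall_B = 514/15 = 34.2667.
Difference = 40.4000 − 34.2667 = 6.1333 ≈ 6.1.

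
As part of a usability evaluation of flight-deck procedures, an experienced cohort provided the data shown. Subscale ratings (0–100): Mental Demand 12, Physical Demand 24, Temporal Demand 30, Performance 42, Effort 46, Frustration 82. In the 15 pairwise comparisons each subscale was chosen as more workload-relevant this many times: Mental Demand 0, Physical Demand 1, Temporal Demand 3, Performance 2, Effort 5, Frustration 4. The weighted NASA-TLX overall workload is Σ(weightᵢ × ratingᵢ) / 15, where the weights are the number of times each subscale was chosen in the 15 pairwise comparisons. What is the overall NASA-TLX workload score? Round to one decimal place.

The tallies are the weights (they sum to 15).
Weighted sum = 0·12 + 1·24 + 3·30 + 2·42 + 5·46 + 4·82
            = 0 + 24 + 90 + 84 + 230 + 328 = 756.
Overall workload = 756 / 15 = 50.4000 ≈ 50.4.

50.4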